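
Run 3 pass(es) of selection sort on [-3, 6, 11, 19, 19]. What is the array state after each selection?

Pass 1: Select minimum -3 at index 0, swap -> [-3, 6, 11, 19, 19]
Pass 2: Select minimum 6 at index 1, swap -> [-3, 6, 11, 19, 19]
Pass 3: Select minimum 11 at index 2, swap -> [-3, 6, 11, 19, 19]


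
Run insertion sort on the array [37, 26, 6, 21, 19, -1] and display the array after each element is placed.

First element 37 is already 'sorted'
Insert 26: shifted 1 elements -> [26, 37, 6, 21, 19, -1]
Insert 6: shifted 2 elements -> [6, 26, 37, 21, 19, -1]
Insert 21: shifted 2 elements -> [6, 21, 26, 37, 19, -1]
Insert 19: shifted 3 elements -> [6, 19, 21, 26, 37, -1]
Insert -1: shifted 5 elements -> [-1, 6, 19, 21, 26, 37]


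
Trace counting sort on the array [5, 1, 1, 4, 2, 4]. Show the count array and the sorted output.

Count array: [0, 2, 1, 0, 2, 1]
(count[i] = number of elements equal to i)
Cumulative count: [0, 2, 3, 3, 5, 6]
Sorted: [1, 1, 2, 4, 4, 5]


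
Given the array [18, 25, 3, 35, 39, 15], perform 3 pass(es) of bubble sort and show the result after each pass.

After pass 1: [18, 3, 25, 35, 15, 39] (2 swaps)
After pass 2: [3, 18, 25, 15, 35, 39] (2 swaps)
After pass 3: [3, 18, 15, 25, 35, 39] (1 swaps)
Total swaps: 5


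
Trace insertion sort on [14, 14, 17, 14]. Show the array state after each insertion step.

First element 14 is already 'sorted'
Insert 14: shifted 0 elements -> [14, 14, 17, 14]
Insert 17: shifted 0 elements -> [14, 14, 17, 14]
Insert 14: shifted 1 elements -> [14, 14, 14, 17]


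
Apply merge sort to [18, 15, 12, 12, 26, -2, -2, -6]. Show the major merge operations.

Divide and conquer:
  Merge [18] + [15] -> [15, 18]
  Merge [12] + [12] -> [12, 12]
  Merge [15, 18] + [12, 12] -> [12, 12, 15, 18]
  Merge [26] + [-2] -> [-2, 26]
  Merge [-2] + [-6] -> [-6, -2]
  Merge [-2, 26] + [-6, -2] -> [-6, -2, -2, 26]
  Merge [12, 12, 15, 18] + [-6, -2, -2, 26] -> [-6, -2, -2, 12, 12, 15, 18, 26]


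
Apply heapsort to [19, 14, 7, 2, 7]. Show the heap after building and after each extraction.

Build heap: [19, 14, 7, 2, 7]
Extract 19: [14, 7, 7, 2, 19]
Extract 14: [7, 2, 7, 14, 19]
Extract 7: [7, 2, 7, 14, 19]
Extract 7: [2, 7, 7, 14, 19]


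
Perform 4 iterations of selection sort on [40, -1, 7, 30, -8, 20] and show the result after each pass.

Pass 1: Select minimum -8 at index 4, swap -> [-8, -1, 7, 30, 40, 20]
Pass 2: Select minimum -1 at index 1, swap -> [-8, -1, 7, 30, 40, 20]
Pass 3: Select minimum 7 at index 2, swap -> [-8, -1, 7, 30, 40, 20]
Pass 4: Select minimum 20 at index 5, swap -> [-8, -1, 7, 20, 40, 30]


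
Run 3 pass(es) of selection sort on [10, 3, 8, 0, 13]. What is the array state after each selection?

Pass 1: Select minimum 0 at index 3, swap -> [0, 3, 8, 10, 13]
Pass 2: Select minimum 3 at index 1, swap -> [0, 3, 8, 10, 13]
Pass 3: Select minimum 8 at index 2, swap -> [0, 3, 8, 10, 13]


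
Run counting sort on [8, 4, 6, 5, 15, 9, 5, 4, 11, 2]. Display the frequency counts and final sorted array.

Count array: [0, 0, 1, 0, 2, 2, 1, 0, 1, 1, 0, 1, 0, 0, 0, 1]
(count[i] = number of elements equal to i)
Cumulative count: [0, 0, 1, 1, 3, 5, 6, 6, 7, 8, 8, 9, 9, 9, 9, 10]
Sorted: [2, 4, 4, 5, 5, 6, 8, 9, 11, 15]


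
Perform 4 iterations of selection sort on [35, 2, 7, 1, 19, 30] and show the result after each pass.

Pass 1: Select minimum 1 at index 3, swap -> [1, 2, 7, 35, 19, 30]
Pass 2: Select minimum 2 at index 1, swap -> [1, 2, 7, 35, 19, 30]
Pass 3: Select minimum 7 at index 2, swap -> [1, 2, 7, 35, 19, 30]
Pass 4: Select minimum 19 at index 4, swap -> [1, 2, 7, 19, 35, 30]


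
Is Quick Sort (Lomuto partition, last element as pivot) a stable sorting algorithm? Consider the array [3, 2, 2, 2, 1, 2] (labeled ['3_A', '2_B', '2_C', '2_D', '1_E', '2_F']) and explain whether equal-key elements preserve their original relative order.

Trace Quick Sort on the labeled array (the key is the number; the letter only tracks identity):
  Partition indices 0..5 around pivot 2_F -> [2_B, 2_C, 2_D, 1_E, 2_F, 3_A]
  Partition indices 0..3 around pivot 1_E -> [1_E, 2_C, 2_D, 2_B, 2_F, 3_A]
  Partition indices 1..3 around pivot 2_B -> [1_E, 2_C, 2_D, 2_B, 2_F, 3_A]
  Partition indices 1..2 around pivot 2_D -> [1_E, 2_C, 2_D, 2_B, 2_F, 3_A]
Final order: [1_E, 2_C, 2_D, 2_B, 2_F, 3_A]
Equal keys:
  value 2: originally 2_B, 2_C, 2_D, 2_F; after sorting 2_C, 2_D, 2_B, 2_F -> order changed
Equal keys were reordered, so Quick Sort is not stable: partition swaps elements across long distances and can reorder equal keys. (One such input is enough; an unstable sort may happen to preserve order on other inputs, but it gives no guarantee.)
Answer: Not stable


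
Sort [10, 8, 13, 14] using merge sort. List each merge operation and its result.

Divide and conquer:
  Merge [10] + [8] -> [8, 10]
  Merge [13] + [14] -> [13, 14]
  Merge [8, 10] + [13, 14] -> [8, 10, 13, 14]


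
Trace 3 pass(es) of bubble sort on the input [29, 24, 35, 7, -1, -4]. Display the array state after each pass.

After pass 1: [24, 29, 7, -1, -4, 35] (4 swaps)
After pass 2: [24, 7, -1, -4, 29, 35] (3 swaps)
After pass 3: [7, -1, -4, 24, 29, 35] (3 swaps)
Total swaps: 10


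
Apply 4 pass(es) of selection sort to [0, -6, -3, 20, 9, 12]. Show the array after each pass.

Pass 1: Select minimum -6 at index 1, swap -> [-6, 0, -3, 20, 9, 12]
Pass 2: Select minimum -3 at index 2, swap -> [-6, -3, 0, 20, 9, 12]
Pass 3: Select minimum 0 at index 2, swap -> [-6, -3, 0, 20, 9, 12]
Pass 4: Select minimum 9 at index 4, swap -> [-6, -3, 0, 9, 20, 12]


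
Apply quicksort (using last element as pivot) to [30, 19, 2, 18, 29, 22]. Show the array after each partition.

Partition 1: pivot=22 at index 3 -> [19, 2, 18, 22, 29, 30]
Partition 2: pivot=18 at index 1 -> [2, 18, 19, 22, 29, 30]
Partition 3: pivot=30 at index 5 -> [2, 18, 19, 22, 29, 30]


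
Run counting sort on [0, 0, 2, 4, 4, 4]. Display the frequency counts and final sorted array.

Count array: [2, 0, 1, 0, 3]
(count[i] = number of elements equal to i)
Cumulative count: [2, 2, 3, 3, 6]
Sorted: [0, 0, 2, 4, 4, 4]


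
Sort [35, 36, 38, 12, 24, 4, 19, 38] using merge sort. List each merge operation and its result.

Divide and conquer:
  Merge [35] + [36] -> [35, 36]
  Merge [38] + [12] -> [12, 38]
  Merge [35, 36] + [12, 38] -> [12, 35, 36, 38]
  Merge [24] + [4] -> [4, 24]
  Merge [19] + [38] -> [19, 38]
  Merge [4, 24] + [19, 38] -> [4, 19, 24, 38]
  Merge [12, 35, 36, 38] + [4, 19, 24, 38] -> [4, 12, 19, 24, 35, 36, 38, 38]


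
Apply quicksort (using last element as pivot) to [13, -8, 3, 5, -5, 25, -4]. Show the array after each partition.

Partition 1: pivot=-4 at index 2 -> [-8, -5, -4, 5, 13, 25, 3]
Partition 2: pivot=-5 at index 1 -> [-8, -5, -4, 5, 13, 25, 3]
Partition 3: pivot=3 at index 3 -> [-8, -5, -4, 3, 13, 25, 5]
Partition 4: pivot=5 at index 4 -> [-8, -5, -4, 3, 5, 25, 13]
Partition 5: pivot=13 at index 5 -> [-8, -5, -4, 3, 5, 13, 25]


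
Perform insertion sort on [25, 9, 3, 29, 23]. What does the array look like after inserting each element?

First element 25 is already 'sorted'
Insert 9: shifted 1 elements -> [9, 25, 3, 29, 23]
Insert 3: shifted 2 elements -> [3, 9, 25, 29, 23]
Insert 29: shifted 0 elements -> [3, 9, 25, 29, 23]
Insert 23: shifted 2 elements -> [3, 9, 23, 25, 29]


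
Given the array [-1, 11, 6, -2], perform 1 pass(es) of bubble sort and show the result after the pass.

After pass 1: [-1, 6, -2, 11] (2 swaps)
Total swaps: 2


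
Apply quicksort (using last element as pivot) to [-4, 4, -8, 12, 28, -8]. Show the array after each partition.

Partition 1: pivot=-8 at index 1 -> [-8, -8, -4, 12, 28, 4]
Partition 2: pivot=4 at index 3 -> [-8, -8, -4, 4, 28, 12]
Partition 3: pivot=12 at index 4 -> [-8, -8, -4, 4, 12, 28]


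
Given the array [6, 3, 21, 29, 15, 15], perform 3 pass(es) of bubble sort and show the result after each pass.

After pass 1: [3, 6, 21, 15, 15, 29] (3 swaps)
After pass 2: [3, 6, 15, 15, 21, 29] (2 swaps)
After pass 3: [3, 6, 15, 15, 21, 29] (0 swaps)
Total swaps: 5


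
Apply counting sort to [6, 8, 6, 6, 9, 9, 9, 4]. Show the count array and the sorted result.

Count array: [0, 0, 0, 0, 1, 0, 3, 0, 1, 3]
(count[i] = number of elements equal to i)
Cumulative count: [0, 0, 0, 0, 1, 1, 4, 4, 5, 8]
Sorted: [4, 6, 6, 6, 8, 9, 9, 9]


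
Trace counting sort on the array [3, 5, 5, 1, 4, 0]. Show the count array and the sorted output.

Count array: [1, 1, 0, 1, 1, 2]
(count[i] = number of elements equal to i)
Cumulative count: [1, 2, 2, 3, 4, 6]
Sorted: [0, 1, 3, 4, 5, 5]


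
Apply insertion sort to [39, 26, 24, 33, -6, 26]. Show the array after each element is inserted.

First element 39 is already 'sorted'
Insert 26: shifted 1 elements -> [26, 39, 24, 33, -6, 26]
Insert 24: shifted 2 elements -> [24, 26, 39, 33, -6, 26]
Insert 33: shifted 1 elements -> [24, 26, 33, 39, -6, 26]
Insert -6: shifted 4 elements -> [-6, 24, 26, 33, 39, 26]
Insert 26: shifted 2 elements -> [-6, 24, 26, 26, 33, 39]


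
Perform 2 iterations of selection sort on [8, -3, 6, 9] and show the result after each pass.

Pass 1: Select minimum -3 at index 1, swap -> [-3, 8, 6, 9]
Pass 2: Select minimum 6 at index 2, swap -> [-3, 6, 8, 9]


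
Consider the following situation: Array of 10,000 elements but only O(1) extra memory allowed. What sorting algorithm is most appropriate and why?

Best choice: Heapsort
Reason: Heapsort rearranges the array in place using O(1) auxiliary space and still guarantees O(n log n) time; quicksort partitions in place but needs Theta(log n) stack space for recursion (O(n) in the worst case), and mergesort requires O(n) auxiliary space


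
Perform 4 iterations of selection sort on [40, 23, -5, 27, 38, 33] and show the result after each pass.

Pass 1: Select minimum -5 at index 2, swap -> [-5, 23, 40, 27, 38, 33]
Pass 2: Select minimum 23 at index 1, swap -> [-5, 23, 40, 27, 38, 33]
Pass 3: Select minimum 27 at index 3, swap -> [-5, 23, 27, 40, 38, 33]
Pass 4: Select minimum 33 at index 5, swap -> [-5, 23, 27, 33, 38, 40]


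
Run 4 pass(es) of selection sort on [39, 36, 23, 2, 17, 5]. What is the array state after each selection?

Pass 1: Select minimum 2 at index 3, swap -> [2, 36, 23, 39, 17, 5]
Pass 2: Select minimum 5 at index 5, swap -> [2, 5, 23, 39, 17, 36]
Pass 3: Select minimum 17 at index 4, swap -> [2, 5, 17, 39, 23, 36]
Pass 4: Select minimum 23 at index 4, swap -> [2, 5, 17, 23, 39, 36]


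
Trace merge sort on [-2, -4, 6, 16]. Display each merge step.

Divide and conquer:
  Merge [-2] + [-4] -> [-4, -2]
  Merge [6] + [16] -> [6, 16]
  Merge [-4, -2] + [6, 16] -> [-4, -2, 6, 16]


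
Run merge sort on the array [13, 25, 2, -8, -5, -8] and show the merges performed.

Divide and conquer:
  Merge [25] + [2] -> [2, 25]
  Merge [13] + [2, 25] -> [2, 13, 25]
  Merge [-5] + [-8] -> [-8, -5]
  Merge [-8] + [-8, -5] -> [-8, -8, -5]
  Merge [2, 13, 25] + [-8, -8, -5] -> [-8, -8, -5, 2, 13, 25]


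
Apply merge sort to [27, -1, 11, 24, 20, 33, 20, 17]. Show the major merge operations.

Divide and conquer:
  Merge [27] + [-1] -> [-1, 27]
  Merge [11] + [24] -> [11, 24]
  Merge [-1, 27] + [11, 24] -> [-1, 11, 24, 27]
  Merge [20] + [33] -> [20, 33]
  Merge [20] + [17] -> [17, 20]
  Merge [20, 33] + [17, 20] -> [17, 20, 20, 33]
  Merge [-1, 11, 24, 27] + [17, 20, 20, 33] -> [-1, 11, 17, 20, 20, 24, 27, 33]


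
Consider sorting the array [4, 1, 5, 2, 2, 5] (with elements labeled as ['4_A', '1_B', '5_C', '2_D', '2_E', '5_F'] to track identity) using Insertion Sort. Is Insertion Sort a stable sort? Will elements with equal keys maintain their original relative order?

Trace Insertion Sort on the labeled array (the key is the number; the letter only tracks identity):
  Insert 1_B at index 0: [1_B, 4_A, 5_C, 2_D, 2_E, 5_F]
  Insert 5_C at index 2: [1_B, 4_A, 5_C, 2_D, 2_E, 5_F]
  Insert 2_D at index 1: [1_B, 2_D, 4_A, 5_C, 2_E, 5_F]
  Insert 2_E at index 2: [1_B, 2_D, 2_E, 4_A, 5_C, 5_F]
  Insert 5_F at index 5: [1_B, 2_D, 2_E, 4_A, 5_C, 5_F]
Final order: [1_B, 2_D, 2_E, 4_A, 5_C, 5_F]
Equal keys:
  value 2: originally 2_D, 2_E; after sorting 2_D, 2_E -> order preserved
  value 5: originally 5_C, 5_F; after sorting 5_C, 5_F -> order preserved
All equal keys kept their original relative order. Insertion Sort is stable: elements are shifted only while they are strictly greater than the key, so a key is inserted after any equal elements already placed.
Answer: Stable


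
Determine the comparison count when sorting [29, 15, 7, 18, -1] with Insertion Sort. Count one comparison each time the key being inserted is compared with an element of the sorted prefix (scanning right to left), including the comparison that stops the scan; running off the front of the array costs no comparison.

Insert 15: 29 > 15 (shift), reached front = 1 comparison(s) -> [15, 29, 7, 18, -1]
Insert 7: 29 > 7 (shift), 15 > 7 (shift), reached front = 2 comparison(s) -> [7, 15, 29, 18, -1]
Insert 18: 29 > 18 (shift), 15 <= 18 (stop) = 2 comparison(s) -> [7, 15, 18, 29, -1]
Insert -1: 29 > -1 (shift), 18 > -1 (shift), 15 > -1 (shift), 7 > -1 (shift), reached front = 4 comparison(s) -> [-1, 7, 15, 18, 29]
Total comparisons: 1 + 2 + 2 + 4 = 9


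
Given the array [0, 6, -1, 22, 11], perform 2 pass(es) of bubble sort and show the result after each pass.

After pass 1: [0, -1, 6, 11, 22] (2 swaps)
After pass 2: [-1, 0, 6, 11, 22] (1 swaps)
Total swaps: 3


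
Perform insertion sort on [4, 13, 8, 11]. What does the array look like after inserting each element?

First element 4 is already 'sorted'
Insert 13: shifted 0 elements -> [4, 13, 8, 11]
Insert 8: shifted 1 elements -> [4, 8, 13, 11]
Insert 11: shifted 1 elements -> [4, 8, 11, 13]


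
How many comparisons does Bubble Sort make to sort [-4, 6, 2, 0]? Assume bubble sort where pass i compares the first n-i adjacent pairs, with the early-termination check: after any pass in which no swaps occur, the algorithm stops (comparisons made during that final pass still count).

Pass 1: compare adjacent pairs (0,1)..(2,3) = 3 comparison(s), 2 swap(s) -> [-4, 2, 0, 6]
Pass 2: compare adjacent pairs (0,1)..(1,2) = 2 comparison(s), 1 swap(s) -> [-4, 0, 2, 6]
Pass 3: compare adjacent pairs (0,1)..(0,1) = 1 comparison(s), 0 swap(s) -> [-4, 0, 2, 6]
No swaps in this pass, so bubble sort stops here.
Total comparisons: 3 + 2 + 1 = 6


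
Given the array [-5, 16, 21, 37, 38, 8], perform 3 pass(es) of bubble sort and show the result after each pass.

After pass 1: [-5, 16, 21, 37, 8, 38] (1 swaps)
After pass 2: [-5, 16, 21, 8, 37, 38] (1 swaps)
After pass 3: [-5, 16, 8, 21, 37, 38] (1 swaps)
Total swaps: 3


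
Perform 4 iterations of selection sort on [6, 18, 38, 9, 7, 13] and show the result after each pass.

Pass 1: Select minimum 6 at index 0, swap -> [6, 18, 38, 9, 7, 13]
Pass 2: Select minimum 7 at index 4, swap -> [6, 7, 38, 9, 18, 13]
Pass 3: Select minimum 9 at index 3, swap -> [6, 7, 9, 38, 18, 13]
Pass 4: Select minimum 13 at index 5, swap -> [6, 7, 9, 13, 18, 38]


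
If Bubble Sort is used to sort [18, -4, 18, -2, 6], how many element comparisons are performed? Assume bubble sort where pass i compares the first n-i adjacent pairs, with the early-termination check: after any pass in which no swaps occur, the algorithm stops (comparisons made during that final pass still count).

Pass 1: compare adjacent pairs (0,1)..(3,4) = 4 comparison(s), 3 swap(s) -> [-4, 18, -2, 6, 18]
Pass 2: compare adjacent pairs (0,1)..(2,3) = 3 comparison(s), 2 swap(s) -> [-4, -2, 6, 18, 18]
Pass 3: compare adjacent pairs (0,1)..(1,2) = 2 comparison(s), 0 swap(s) -> [-4, -2, 6, 18, 18]
No swaps in this pass, so bubble sort stops here.
Total comparisons: 4 + 3 + 2 = 9


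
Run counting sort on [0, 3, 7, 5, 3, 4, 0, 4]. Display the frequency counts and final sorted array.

Count array: [2, 0, 0, 2, 2, 1, 0, 1]
(count[i] = number of elements equal to i)
Cumulative count: [2, 2, 2, 4, 6, 7, 7, 8]
Sorted: [0, 0, 3, 3, 4, 4, 5, 7]


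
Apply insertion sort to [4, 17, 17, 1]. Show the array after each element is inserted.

First element 4 is already 'sorted'
Insert 17: shifted 0 elements -> [4, 17, 17, 1]
Insert 17: shifted 0 elements -> [4, 17, 17, 1]
Insert 1: shifted 3 elements -> [1, 4, 17, 17]


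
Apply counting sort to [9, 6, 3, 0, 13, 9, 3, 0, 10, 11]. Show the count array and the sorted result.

Count array: [2, 0, 0, 2, 0, 0, 1, 0, 0, 2, 1, 1, 0, 1]
(count[i] = number of elements equal to i)
Cumulative count: [2, 2, 2, 4, 4, 4, 5, 5, 5, 7, 8, 9, 9, 10]
Sorted: [0, 0, 3, 3, 6, 9, 9, 10, 11, 13]


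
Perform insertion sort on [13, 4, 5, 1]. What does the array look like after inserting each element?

First element 13 is already 'sorted'
Insert 4: shifted 1 elements -> [4, 13, 5, 1]
Insert 5: shifted 1 elements -> [4, 5, 13, 1]
Insert 1: shifted 3 elements -> [1, 4, 5, 13]


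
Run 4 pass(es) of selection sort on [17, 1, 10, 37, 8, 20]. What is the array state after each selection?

Pass 1: Select minimum 1 at index 1, swap -> [1, 17, 10, 37, 8, 20]
Pass 2: Select minimum 8 at index 4, swap -> [1, 8, 10, 37, 17, 20]
Pass 3: Select minimum 10 at index 2, swap -> [1, 8, 10, 37, 17, 20]
Pass 4: Select minimum 17 at index 4, swap -> [1, 8, 10, 17, 37, 20]


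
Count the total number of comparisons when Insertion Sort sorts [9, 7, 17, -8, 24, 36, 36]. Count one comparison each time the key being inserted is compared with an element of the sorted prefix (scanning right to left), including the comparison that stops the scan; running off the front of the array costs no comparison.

Insert 7: 9 > 7 (shift), reached front = 1 comparison(s) -> [7, 9, 17, -8, 24, 36, 36]
Insert 17: 9 <= 17 (stop) = 1 comparison(s) -> [7, 9, 17, -8, 24, 36, 36]
Insert -8: 17 > -8 (shift), 9 > -8 (shift), 7 > -8 (shift), reached front = 3 comparison(s) -> [-8, 7, 9, 17, 24, 36, 36]
Insert 24: 17 <= 24 (stop) = 1 comparison(s) -> [-8, 7, 9, 17, 24, 36, 36]
Insert 36: 24 <= 36 (stop) = 1 comparison(s) -> [-8, 7, 9, 17, 24, 36, 36]
Insert 36: 36 <= 36 (stop) = 1 comparison(s) -> [-8, 7, 9, 17, 24, 36, 36]
Total comparisons: 1 + 1 + 3 + 1 + 1 + 1 = 8


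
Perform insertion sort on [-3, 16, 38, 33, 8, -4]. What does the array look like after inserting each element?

First element -3 is already 'sorted'
Insert 16: shifted 0 elements -> [-3, 16, 38, 33, 8, -4]
Insert 38: shifted 0 elements -> [-3, 16, 38, 33, 8, -4]
Insert 33: shifted 1 elements -> [-3, 16, 33, 38, 8, -4]
Insert 8: shifted 3 elements -> [-3, 8, 16, 33, 38, -4]
Insert -4: shifted 5 elements -> [-4, -3, 8, 16, 33, 38]


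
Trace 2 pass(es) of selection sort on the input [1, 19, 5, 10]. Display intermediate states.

Pass 1: Select minimum 1 at index 0, swap -> [1, 19, 5, 10]
Pass 2: Select minimum 5 at index 2, swap -> [1, 5, 19, 10]


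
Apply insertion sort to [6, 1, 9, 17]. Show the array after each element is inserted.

First element 6 is already 'sorted'
Insert 1: shifted 1 elements -> [1, 6, 9, 17]
Insert 9: shifted 0 elements -> [1, 6, 9, 17]
Insert 17: shifted 0 elements -> [1, 6, 9, 17]


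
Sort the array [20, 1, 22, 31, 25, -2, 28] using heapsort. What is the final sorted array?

Build heap: [31, 25, 28, 1, 20, -2, 22]
Extract 31: [28, 25, 22, 1, 20, -2, 31]
Extract 28: [25, 20, 22, 1, -2, 28, 31]
Extract 25: [22, 20, -2, 1, 25, 28, 31]
Extract 22: [20, 1, -2, 22, 25, 28, 31]
Extract 20: [1, -2, 20, 22, 25, 28, 31]
Extract 1: [-2, 1, 20, 22, 25, 28, 31]


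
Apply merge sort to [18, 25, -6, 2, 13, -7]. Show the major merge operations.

Divide and conquer:
  Merge [25] + [-6] -> [-6, 25]
  Merge [18] + [-6, 25] -> [-6, 18, 25]
  Merge [13] + [-7] -> [-7, 13]
  Merge [2] + [-7, 13] -> [-7, 2, 13]
  Merge [-6, 18, 25] + [-7, 2, 13] -> [-7, -6, 2, 13, 18, 25]


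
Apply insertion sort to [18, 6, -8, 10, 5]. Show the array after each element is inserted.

First element 18 is already 'sorted'
Insert 6: shifted 1 elements -> [6, 18, -8, 10, 5]
Insert -8: shifted 2 elements -> [-8, 6, 18, 10, 5]
Insert 10: shifted 1 elements -> [-8, 6, 10, 18, 5]
Insert 5: shifted 3 elements -> [-8, 5, 6, 10, 18]


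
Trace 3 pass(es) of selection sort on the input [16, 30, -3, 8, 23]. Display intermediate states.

Pass 1: Select minimum -3 at index 2, swap -> [-3, 30, 16, 8, 23]
Pass 2: Select minimum 8 at index 3, swap -> [-3, 8, 16, 30, 23]
Pass 3: Select minimum 16 at index 2, swap -> [-3, 8, 16, 30, 23]


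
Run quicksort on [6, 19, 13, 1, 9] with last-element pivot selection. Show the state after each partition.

Partition 1: pivot=9 at index 2 -> [6, 1, 9, 19, 13]
Partition 2: pivot=1 at index 0 -> [1, 6, 9, 19, 13]
Partition 3: pivot=13 at index 3 -> [1, 6, 9, 13, 19]


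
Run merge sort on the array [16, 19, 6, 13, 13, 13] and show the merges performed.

Divide and conquer:
  Merge [19] + [6] -> [6, 19]
  Merge [16] + [6, 19] -> [6, 16, 19]
  Merge [13] + [13] -> [13, 13]
  Merge [13] + [13, 13] -> [13, 13, 13]
  Merge [6, 16, 19] + [13, 13, 13] -> [6, 13, 13, 13, 16, 19]


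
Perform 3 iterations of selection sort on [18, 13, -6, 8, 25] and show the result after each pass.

Pass 1: Select minimum -6 at index 2, swap -> [-6, 13, 18, 8, 25]
Pass 2: Select minimum 8 at index 3, swap -> [-6, 8, 18, 13, 25]
Pass 3: Select minimum 13 at index 3, swap -> [-6, 8, 13, 18, 25]


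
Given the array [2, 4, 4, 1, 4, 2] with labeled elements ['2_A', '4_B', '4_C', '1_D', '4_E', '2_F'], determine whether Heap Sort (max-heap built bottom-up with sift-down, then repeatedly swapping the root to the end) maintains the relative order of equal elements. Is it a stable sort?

Trace Heap Sort on the labeled array (the key is the number; the letter only tracks identity):
  Build max-heap: [4_B, 4_E, 4_C, 1_D, 2_A, 2_F]
  Swap root 4_B to index 5, re-heapify first 5 -> [4_E, 2_F, 4_C, 1_D, 2_A, 4_B]
  Swap root 4_E to index 4, re-heapify first 4 -> [4_C, 2_F, 2_A, 1_D, 4_E, 4_B]
  Swap root 4_C to index 3, re-heapify first 3 -> [2_F, 1_D, 2_A, 4_C, 4_E, 4_B]
  Swap root 2_F to index 2, re-heapify first 2 -> [2_A, 1_D, 2_F, 4_C, 4_E, 4_B]
  Swap root 2_A to index 1, re-heapify first 1 -> [1_D, 2_A, 2_F, 4_C, 4_E, 4_B]
Final order: [1_D, 2_A, 2_F, 4_C, 4_E, 4_B]
Equal keys:
  value 2: originally 2_A, 2_F; after sorting 2_A, 2_F -> order preserved
  value 4: originally 4_B, 4_C, 4_E; after sorting 4_C, 4_E, 4_B -> order changed
Equal keys were reordered, so Heap Sort is not stable: heap construction and root-to-end swaps move elements without regard to the original order of equal keys. (One such input is enough; an unstable sort may happen to preserve order on other inputs, but it gives no guarantee.)
Answer: Not stable


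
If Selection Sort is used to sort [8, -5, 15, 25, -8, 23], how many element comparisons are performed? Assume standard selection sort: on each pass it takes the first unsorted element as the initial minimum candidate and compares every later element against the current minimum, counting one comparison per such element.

Pass 1: scan indices 1..5 for the minimum = 5 comparison(s); min is -8, place at index 0 -> [-8, -5, 15, 25, 8, 23]
Pass 2: scan indices 2..5 for the minimum = 4 comparison(s); min is -5, place at index 1 -> [-8, -5, 15, 25, 8, 23]
Pass 3: scan indices 3..5 for the minimum = 3 comparison(s); min is 8, place at index 2 -> [-8, -5, 8, 25, 15, 23]
Pass 4: scan indices 4..5 for the minimum = 2 comparison(s); min is 15, place at index 3 -> [-8, -5, 8, 15, 25, 23]
Pass 5: scan indices 5..5 for the minimum = 1 comparison(s); min is 23, place at index 4 -> [-8, -5, 8, 15, 23, 25]
Selection sort always scans the whole unsorted suffix, so the count is (n-1) + (n-2) + ... + 1 = n(n-1)/2 = 6*5/2 = 15 regardless of the input order.
Total comparisons: 5 + 4 + 3 + 2 + 1 = 15


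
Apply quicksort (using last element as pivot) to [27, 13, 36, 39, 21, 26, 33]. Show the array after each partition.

Partition 1: pivot=33 at index 4 -> [27, 13, 21, 26, 33, 39, 36]
Partition 2: pivot=26 at index 2 -> [13, 21, 26, 27, 33, 39, 36]
Partition 3: pivot=21 at index 1 -> [13, 21, 26, 27, 33, 39, 36]
Partition 4: pivot=36 at index 5 -> [13, 21, 26, 27, 33, 36, 39]


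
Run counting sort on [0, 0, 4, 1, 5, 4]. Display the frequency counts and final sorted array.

Count array: [2, 1, 0, 0, 2, 1]
(count[i] = number of elements equal to i)
Cumulative count: [2, 3, 3, 3, 5, 6]
Sorted: [0, 0, 1, 4, 4, 5]


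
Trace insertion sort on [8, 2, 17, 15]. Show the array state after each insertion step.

First element 8 is already 'sorted'
Insert 2: shifted 1 elements -> [2, 8, 17, 15]
Insert 17: shifted 0 elements -> [2, 8, 17, 15]
Insert 15: shifted 1 elements -> [2, 8, 15, 17]


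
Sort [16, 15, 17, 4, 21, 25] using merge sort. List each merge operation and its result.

Divide and conquer:
  Merge [15] + [17] -> [15, 17]
  Merge [16] + [15, 17] -> [15, 16, 17]
  Merge [21] + [25] -> [21, 25]
  Merge [4] + [21, 25] -> [4, 21, 25]
  Merge [15, 16, 17] + [4, 21, 25] -> [4, 15, 16, 17, 21, 25]


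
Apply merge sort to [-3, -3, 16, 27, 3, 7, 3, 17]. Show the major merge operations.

Divide and conquer:
  Merge [-3] + [-3] -> [-3, -3]
  Merge [16] + [27] -> [16, 27]
  Merge [-3, -3] + [16, 27] -> [-3, -3, 16, 27]
  Merge [3] + [7] -> [3, 7]
  Merge [3] + [17] -> [3, 17]
  Merge [3, 7] + [3, 17] -> [3, 3, 7, 17]
  Merge [-3, -3, 16, 27] + [3, 3, 7, 17] -> [-3, -3, 3, 3, 7, 16, 17, 27]


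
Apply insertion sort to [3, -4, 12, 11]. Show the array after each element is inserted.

First element 3 is already 'sorted'
Insert -4: shifted 1 elements -> [-4, 3, 12, 11]
Insert 12: shifted 0 elements -> [-4, 3, 12, 11]
Insert 11: shifted 1 elements -> [-4, 3, 11, 12]


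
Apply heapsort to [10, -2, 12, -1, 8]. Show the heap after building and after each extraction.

Build heap: [12, 8, 10, -1, -2]
Extract 12: [10, 8, -2, -1, 12]
Extract 10: [8, -1, -2, 10, 12]
Extract 8: [-1, -2, 8, 10, 12]
Extract -1: [-2, -1, 8, 10, 12]


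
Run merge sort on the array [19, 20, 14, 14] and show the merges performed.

Divide and conquer:
  Merge [19] + [20] -> [19, 20]
  Merge [14] + [14] -> [14, 14]
  Merge [19, 20] + [14, 14] -> [14, 14, 19, 20]


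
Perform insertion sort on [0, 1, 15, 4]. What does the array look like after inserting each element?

First element 0 is already 'sorted'
Insert 1: shifted 0 elements -> [0, 1, 15, 4]
Insert 15: shifted 0 elements -> [0, 1, 15, 4]
Insert 4: shifted 1 elements -> [0, 1, 4, 15]


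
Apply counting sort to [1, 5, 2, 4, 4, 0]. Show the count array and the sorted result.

Count array: [1, 1, 1, 0, 2, 1]
(count[i] = number of elements equal to i)
Cumulative count: [1, 2, 3, 3, 5, 6]
Sorted: [0, 1, 2, 4, 4, 5]


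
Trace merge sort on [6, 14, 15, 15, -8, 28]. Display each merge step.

Divide and conquer:
  Merge [14] + [15] -> [14, 15]
  Merge [6] + [14, 15] -> [6, 14, 15]
  Merge [-8] + [28] -> [-8, 28]
  Merge [15] + [-8, 28] -> [-8, 15, 28]
  Merge [6, 14, 15] + [-8, 15, 28] -> [-8, 6, 14, 15, 15, 28]


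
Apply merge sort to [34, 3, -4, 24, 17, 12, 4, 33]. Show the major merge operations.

Divide and conquer:
  Merge [34] + [3] -> [3, 34]
  Merge [-4] + [24] -> [-4, 24]
  Merge [3, 34] + [-4, 24] -> [-4, 3, 24, 34]
  Merge [17] + [12] -> [12, 17]
  Merge [4] + [33] -> [4, 33]
  Merge [12, 17] + [4, 33] -> [4, 12, 17, 33]
  Merge [-4, 3, 24, 34] + [4, 12, 17, 33] -> [-4, 3, 4, 12, 17, 24, 33, 34]


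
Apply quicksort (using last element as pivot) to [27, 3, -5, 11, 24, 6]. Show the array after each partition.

Partition 1: pivot=6 at index 2 -> [3, -5, 6, 11, 24, 27]
Partition 2: pivot=-5 at index 0 -> [-5, 3, 6, 11, 24, 27]
Partition 3: pivot=27 at index 5 -> [-5, 3, 6, 11, 24, 27]
Partition 4: pivot=24 at index 4 -> [-5, 3, 6, 11, 24, 27]


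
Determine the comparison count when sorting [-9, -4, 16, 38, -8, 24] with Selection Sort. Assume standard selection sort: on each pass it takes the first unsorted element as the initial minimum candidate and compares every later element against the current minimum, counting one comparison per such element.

Pass 1: scan indices 1..5 for the minimum = 5 comparison(s); min is -9, place at index 0 -> [-9, -4, 16, 38, -8, 24]
Pass 2: scan indices 2..5 for the minimum = 4 comparison(s); min is -8, place at index 1 -> [-9, -8, 16, 38, -4, 24]
Pass 3: scan indices 3..5 for the minimum = 3 comparison(s); min is -4, place at index 2 -> [-9, -8, -4, 38, 16, 24]
Pass 4: scan indices 4..5 for the minimum = 2 comparison(s); min is 16, place at index 3 -> [-9, -8, -4, 16, 38, 24]
Pass 5: scan indices 5..5 for the minimum = 1 comparison(s); min is 24, place at index 4 -> [-9, -8, -4, 16, 24, 38]
Selection sort always scans the whole unsorted suffix, so the count is (n-1) + (n-2) + ... + 1 = n(n-1)/2 = 6*5/2 = 15 regardless of the input order.
Total comparisons: 5 + 4 + 3 + 2 + 1 = 15


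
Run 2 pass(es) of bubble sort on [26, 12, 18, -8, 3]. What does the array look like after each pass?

After pass 1: [12, 18, -8, 3, 26] (4 swaps)
After pass 2: [12, -8, 3, 18, 26] (2 swaps)
Total swaps: 6


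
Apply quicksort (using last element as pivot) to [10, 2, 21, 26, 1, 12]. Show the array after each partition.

Partition 1: pivot=12 at index 3 -> [10, 2, 1, 12, 21, 26]
Partition 2: pivot=1 at index 0 -> [1, 2, 10, 12, 21, 26]
Partition 3: pivot=10 at index 2 -> [1, 2, 10, 12, 21, 26]
Partition 4: pivot=26 at index 5 -> [1, 2, 10, 12, 21, 26]


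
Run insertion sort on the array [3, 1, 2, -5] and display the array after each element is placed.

First element 3 is already 'sorted'
Insert 1: shifted 1 elements -> [1, 3, 2, -5]
Insert 2: shifted 1 elements -> [1, 2, 3, -5]
Insert -5: shifted 3 elements -> [-5, 1, 2, 3]


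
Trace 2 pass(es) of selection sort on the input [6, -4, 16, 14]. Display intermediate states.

Pass 1: Select minimum -4 at index 1, swap -> [-4, 6, 16, 14]
Pass 2: Select minimum 6 at index 1, swap -> [-4, 6, 16, 14]


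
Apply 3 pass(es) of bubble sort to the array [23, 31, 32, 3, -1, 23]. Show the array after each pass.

After pass 1: [23, 31, 3, -1, 23, 32] (3 swaps)
After pass 2: [23, 3, -1, 23, 31, 32] (3 swaps)
After pass 3: [3, -1, 23, 23, 31, 32] (2 swaps)
Total swaps: 8


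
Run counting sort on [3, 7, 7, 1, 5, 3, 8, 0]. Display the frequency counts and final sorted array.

Count array: [1, 1, 0, 2, 0, 1, 0, 2, 1]
(count[i] = number of elements equal to i)
Cumulative count: [1, 2, 2, 4, 4, 5, 5, 7, 8]
Sorted: [0, 1, 3, 3, 5, 7, 7, 8]


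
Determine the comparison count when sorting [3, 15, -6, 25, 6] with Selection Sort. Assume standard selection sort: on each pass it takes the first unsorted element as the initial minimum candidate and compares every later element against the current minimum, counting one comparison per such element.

Pass 1: scan indices 1..4 for the minimum = 4 comparison(s); min is -6, place at index 0 -> [-6, 15, 3, 25, 6]
Pass 2: scan indices 2..4 for the minimum = 3 comparison(s); min is 3, place at index 1 -> [-6, 3, 15, 25, 6]
Pass 3: scan indices 3..4 for the minimum = 2 comparison(s); min is 6, place at index 2 -> [-6, 3, 6, 25, 15]
Pass 4: scan indices 4..4 for the minimum = 1 comparison(s); min is 15, place at index 3 -> [-6, 3, 6, 15, 25]
Selection sort always scans the whole unsorted suffix, so the count is (n-1) + (n-2) + ... + 1 = n(n-1)/2 = 5*4/2 = 10 regardless of the input order.
Total comparisons: 4 + 3 + 2 + 1 = 10


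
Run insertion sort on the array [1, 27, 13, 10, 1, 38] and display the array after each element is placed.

First element 1 is already 'sorted'
Insert 27: shifted 0 elements -> [1, 27, 13, 10, 1, 38]
Insert 13: shifted 1 elements -> [1, 13, 27, 10, 1, 38]
Insert 10: shifted 2 elements -> [1, 10, 13, 27, 1, 38]
Insert 1: shifted 3 elements -> [1, 1, 10, 13, 27, 38]
Insert 38: shifted 0 elements -> [1, 1, 10, 13, 27, 38]


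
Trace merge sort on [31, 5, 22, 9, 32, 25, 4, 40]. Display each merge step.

Divide and conquer:
  Merge [31] + [5] -> [5, 31]
  Merge [22] + [9] -> [9, 22]
  Merge [5, 31] + [9, 22] -> [5, 9, 22, 31]
  Merge [32] + [25] -> [25, 32]
  Merge [4] + [40] -> [4, 40]
  Merge [25, 32] + [4, 40] -> [4, 25, 32, 40]
  Merge [5, 9, 22, 31] + [4, 25, 32, 40] -> [4, 5, 9, 22, 25, 31, 32, 40]


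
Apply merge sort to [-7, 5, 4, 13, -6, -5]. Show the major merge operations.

Divide and conquer:
  Merge [5] + [4] -> [4, 5]
  Merge [-7] + [4, 5] -> [-7, 4, 5]
  Merge [-6] + [-5] -> [-6, -5]
  Merge [13] + [-6, -5] -> [-6, -5, 13]
  Merge [-7, 4, 5] + [-6, -5, 13] -> [-7, -6, -5, 4, 5, 13]


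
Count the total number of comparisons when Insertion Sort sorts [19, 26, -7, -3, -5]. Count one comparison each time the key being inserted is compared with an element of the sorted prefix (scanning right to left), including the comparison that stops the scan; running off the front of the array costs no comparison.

Insert 26: 19 <= 26 (stop) = 1 comparison(s) -> [19, 26, -7, -3, -5]
Insert -7: 26 > -7 (shift), 19 > -7 (shift), reached front = 2 comparison(s) -> [-7, 19, 26, -3, -5]
Insert -3: 26 > -3 (shift), 19 > -3 (shift), -7 <= -3 (stop) = 3 comparison(s) -> [-7, -3, 19, 26, -5]
Insert -5: 26 > -5 (shift), 19 > -5 (shift), -3 > -5 (shift), -7 <= -5 (stop) = 4 comparison(s) -> [-7, -5, -3, 19, 26]
Total comparisons: 1 + 2 + 3 + 4 = 10


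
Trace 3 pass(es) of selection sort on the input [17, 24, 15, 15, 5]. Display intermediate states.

Pass 1: Select minimum 5 at index 4, swap -> [5, 24, 15, 15, 17]
Pass 2: Select minimum 15 at index 2, swap -> [5, 15, 24, 15, 17]
Pass 3: Select minimum 15 at index 3, swap -> [5, 15, 15, 24, 17]


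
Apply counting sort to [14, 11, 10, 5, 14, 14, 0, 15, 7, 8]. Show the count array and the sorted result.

Count array: [1, 0, 0, 0, 0, 1, 0, 1, 1, 0, 1, 1, 0, 0, 3, 1]
(count[i] = number of elements equal to i)
Cumulative count: [1, 1, 1, 1, 1, 2, 2, 3, 4, 4, 5, 6, 6, 6, 9, 10]
Sorted: [0, 5, 7, 8, 10, 11, 14, 14, 14, 15]


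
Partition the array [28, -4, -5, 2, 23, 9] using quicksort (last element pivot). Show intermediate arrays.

Partition 1: pivot=9 at index 3 -> [-4, -5, 2, 9, 23, 28]
Partition 2: pivot=2 at index 2 -> [-4, -5, 2, 9, 23, 28]
Partition 3: pivot=-5 at index 0 -> [-5, -4, 2, 9, 23, 28]
Partition 4: pivot=28 at index 5 -> [-5, -4, 2, 9, 23, 28]


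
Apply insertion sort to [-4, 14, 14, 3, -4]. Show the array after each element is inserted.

First element -4 is already 'sorted'
Insert 14: shifted 0 elements -> [-4, 14, 14, 3, -4]
Insert 14: shifted 0 elements -> [-4, 14, 14, 3, -4]
Insert 3: shifted 2 elements -> [-4, 3, 14, 14, -4]
Insert -4: shifted 3 elements -> [-4, -4, 3, 14, 14]


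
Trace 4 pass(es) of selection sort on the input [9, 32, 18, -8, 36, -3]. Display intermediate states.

Pass 1: Select minimum -8 at index 3, swap -> [-8, 32, 18, 9, 36, -3]
Pass 2: Select minimum -3 at index 5, swap -> [-8, -3, 18, 9, 36, 32]
Pass 3: Select minimum 9 at index 3, swap -> [-8, -3, 9, 18, 36, 32]
Pass 4: Select minimum 18 at index 3, swap -> [-8, -3, 9, 18, 36, 32]


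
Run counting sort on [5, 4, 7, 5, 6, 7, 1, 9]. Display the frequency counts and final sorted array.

Count array: [0, 1, 0, 0, 1, 2, 1, 2, 0, 1]
(count[i] = number of elements equal to i)
Cumulative count: [0, 1, 1, 1, 2, 4, 5, 7, 7, 8]
Sorted: [1, 4, 5, 5, 6, 7, 7, 9]


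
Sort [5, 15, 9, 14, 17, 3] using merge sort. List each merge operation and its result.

Divide and conquer:
  Merge [15] + [9] -> [9, 15]
  Merge [5] + [9, 15] -> [5, 9, 15]
  Merge [17] + [3] -> [3, 17]
  Merge [14] + [3, 17] -> [3, 14, 17]
  Merge [5, 9, 15] + [3, 14, 17] -> [3, 5, 9, 14, 15, 17]


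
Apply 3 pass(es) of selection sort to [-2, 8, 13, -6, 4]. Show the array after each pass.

Pass 1: Select minimum -6 at index 3, swap -> [-6, 8, 13, -2, 4]
Pass 2: Select minimum -2 at index 3, swap -> [-6, -2, 13, 8, 4]
Pass 3: Select minimum 4 at index 4, swap -> [-6, -2, 4, 8, 13]


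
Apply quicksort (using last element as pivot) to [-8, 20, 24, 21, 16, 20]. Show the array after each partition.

Partition 1: pivot=20 at index 3 -> [-8, 20, 16, 20, 24, 21]
Partition 2: pivot=16 at index 1 -> [-8, 16, 20, 20, 24, 21]
Partition 3: pivot=21 at index 4 -> [-8, 16, 20, 20, 21, 24]


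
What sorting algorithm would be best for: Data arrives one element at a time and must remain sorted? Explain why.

Best choice: Insertion sort
Reason: Insertion sort naturally handles online/streaming input by inserting each new element into sorted position


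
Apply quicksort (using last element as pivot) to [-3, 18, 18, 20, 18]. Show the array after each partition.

Partition 1: pivot=18 at index 3 -> [-3, 18, 18, 18, 20]
Partition 2: pivot=18 at index 2 -> [-3, 18, 18, 18, 20]
Partition 3: pivot=18 at index 1 -> [-3, 18, 18, 18, 20]


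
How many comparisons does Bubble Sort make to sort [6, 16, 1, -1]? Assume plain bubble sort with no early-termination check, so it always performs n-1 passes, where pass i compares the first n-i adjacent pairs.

Pass 1: compare adjacent pairs (0,1)..(2,3) = 3 comparison(s), 2 swap(s) -> [6, 1, -1, 16]
Pass 2: compare adjacent pairs (0,1)..(1,2) = 2 comparison(s), 2 swap(s) -> [1, -1, 6, 16]
Pass 3: compare adjacent pairs (0,1)..(0,1) = 1 comparison(s), 1 swap(s) -> [-1, 1, 6, 16]
Total comparisons: 3 + 2 + 1 = 6


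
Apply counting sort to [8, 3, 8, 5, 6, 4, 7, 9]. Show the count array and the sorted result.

Count array: [0, 0, 0, 1, 1, 1, 1, 1, 2, 1]
(count[i] = number of elements equal to i)
Cumulative count: [0, 0, 0, 1, 2, 3, 4, 5, 7, 8]
Sorted: [3, 4, 5, 6, 7, 8, 8, 9]


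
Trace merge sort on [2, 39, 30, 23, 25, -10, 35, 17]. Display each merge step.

Divide and conquer:
  Merge [2] + [39] -> [2, 39]
  Merge [30] + [23] -> [23, 30]
  Merge [2, 39] + [23, 30] -> [2, 23, 30, 39]
  Merge [25] + [-10] -> [-10, 25]
  Merge [35] + [17] -> [17, 35]
  Merge [-10, 25] + [17, 35] -> [-10, 17, 25, 35]
  Merge [2, 23, 30, 39] + [-10, 17, 25, 35] -> [-10, 2, 17, 23, 25, 30, 35, 39]


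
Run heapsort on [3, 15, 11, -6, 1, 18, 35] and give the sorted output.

Build heap: [35, 15, 18, -6, 1, 3, 11]
Extract 35: [18, 15, 11, -6, 1, 3, 35]
Extract 18: [15, 3, 11, -6, 1, 18, 35]
Extract 15: [11, 3, 1, -6, 15, 18, 35]
Extract 11: [3, -6, 1, 11, 15, 18, 35]
Extract 3: [1, -6, 3, 11, 15, 18, 35]
Extract 1: [-6, 1, 3, 11, 15, 18, 35]


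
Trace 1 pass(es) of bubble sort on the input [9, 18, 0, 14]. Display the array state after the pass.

After pass 1: [9, 0, 14, 18] (2 swaps)
Total swaps: 2


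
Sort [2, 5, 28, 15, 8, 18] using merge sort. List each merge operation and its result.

Divide and conquer:
  Merge [5] + [28] -> [5, 28]
  Merge [2] + [5, 28] -> [2, 5, 28]
  Merge [8] + [18] -> [8, 18]
  Merge [15] + [8, 18] -> [8, 15, 18]
  Merge [2, 5, 28] + [8, 15, 18] -> [2, 5, 8, 15, 18, 28]


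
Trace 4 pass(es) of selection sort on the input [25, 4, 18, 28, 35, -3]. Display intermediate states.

Pass 1: Select minimum -3 at index 5, swap -> [-3, 4, 18, 28, 35, 25]
Pass 2: Select minimum 4 at index 1, swap -> [-3, 4, 18, 28, 35, 25]
Pass 3: Select minimum 18 at index 2, swap -> [-3, 4, 18, 28, 35, 25]
Pass 4: Select minimum 25 at index 5, swap -> [-3, 4, 18, 25, 35, 28]


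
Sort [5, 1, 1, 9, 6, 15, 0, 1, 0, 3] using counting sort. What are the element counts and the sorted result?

Count array: [2, 3, 0, 1, 0, 1, 1, 0, 0, 1, 0, 0, 0, 0, 0, 1]
(count[i] = number of elements equal to i)
Cumulative count: [2, 5, 5, 6, 6, 7, 8, 8, 8, 9, 9, 9, 9, 9, 9, 10]
Sorted: [0, 0, 1, 1, 1, 3, 5, 6, 9, 15]


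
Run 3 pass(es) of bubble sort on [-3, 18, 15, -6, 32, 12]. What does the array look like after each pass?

After pass 1: [-3, 15, -6, 18, 12, 32] (3 swaps)
After pass 2: [-3, -6, 15, 12, 18, 32] (2 swaps)
After pass 3: [-6, -3, 12, 15, 18, 32] (2 swaps)
Total swaps: 7


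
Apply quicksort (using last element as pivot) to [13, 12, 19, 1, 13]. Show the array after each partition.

Partition 1: pivot=13 at index 3 -> [13, 12, 1, 13, 19]
Partition 2: pivot=1 at index 0 -> [1, 12, 13, 13, 19]
Partition 3: pivot=13 at index 2 -> [1, 12, 13, 13, 19]
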